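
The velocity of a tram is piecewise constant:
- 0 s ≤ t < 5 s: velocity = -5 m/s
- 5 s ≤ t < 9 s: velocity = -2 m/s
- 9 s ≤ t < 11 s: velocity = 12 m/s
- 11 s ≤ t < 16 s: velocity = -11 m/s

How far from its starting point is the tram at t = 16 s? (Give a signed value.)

Displacement is the signed area under the v-t curve.
0–5 s: -5 × 5 = -25 m
5–9 s: -2 × 4 = -8 m
9–11 s: 12 × 2 = 24 m
11–16 s: -11 × 5 = -55 m
Net displacement = -64 m

-64 m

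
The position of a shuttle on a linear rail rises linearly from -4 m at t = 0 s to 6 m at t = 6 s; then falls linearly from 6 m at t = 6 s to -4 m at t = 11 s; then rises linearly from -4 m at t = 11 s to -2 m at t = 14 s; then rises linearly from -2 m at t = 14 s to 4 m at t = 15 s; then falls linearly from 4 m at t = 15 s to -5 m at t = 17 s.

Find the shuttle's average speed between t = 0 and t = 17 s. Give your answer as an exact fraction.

37/17 m/s

Average speed = (total path length)/(elapsed time); on a piecewise-linear x-t graph the path length is Σ|Δx|.
0–6 s: |Δx| = |6 − -4| = 10 m
6–11 s: |Δx| = |-4 − 6| = 10 m
11–14 s: |Δx| = |-2 − -4| = 2 m
14–15 s: |Δx| = |4 − -2| = 6 m
15–17 s: |Δx| = |-5 − 4| = 9 m
Total path = 37 m; average speed = 37/17 = 37/17 m/s.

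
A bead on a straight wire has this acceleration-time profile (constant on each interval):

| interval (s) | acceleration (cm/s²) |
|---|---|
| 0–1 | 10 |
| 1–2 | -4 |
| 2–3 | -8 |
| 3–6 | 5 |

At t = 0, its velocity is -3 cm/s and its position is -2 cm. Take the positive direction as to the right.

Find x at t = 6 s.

11.5 cm

On each constant-a segment, Δv = aΔt and Δx = v₀Δt + ½aΔt²; chain segment to segment.
0–1 s: v starts -3 cm/s; Δx = -3·1 + ½·10·1² = 2 cm; v ends 7 cm/s.
1–2 s: v starts 7 cm/s; Δx = 7·1 + ½·-4·1² = 5 cm; v ends 3 cm/s.
2–3 s: v starts 3 cm/s; Δx = 3·1 + ½·-8·1² = -1 cm; v ends -5 cm/s.
3–6 s: v starts -5 cm/s; Δx = -5·3 + ½·5·3² = 7.5 cm; v ends 10 cm/s.
x(6) = -2 + Σ Δx = 11.5 cm.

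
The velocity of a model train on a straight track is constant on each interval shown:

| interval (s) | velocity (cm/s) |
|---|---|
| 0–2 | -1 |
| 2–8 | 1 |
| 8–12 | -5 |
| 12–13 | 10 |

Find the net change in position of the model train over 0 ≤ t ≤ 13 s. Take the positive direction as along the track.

-6 cm

Displacement is the signed area under the v-t curve.
0–2 s: -1 × 2 = -2 cm
2–8 s: 1 × 6 = 6 cm
8–12 s: -5 × 4 = -20 cm
12–13 s: 10 × 1 = 10 cm
Net displacement = -6 cm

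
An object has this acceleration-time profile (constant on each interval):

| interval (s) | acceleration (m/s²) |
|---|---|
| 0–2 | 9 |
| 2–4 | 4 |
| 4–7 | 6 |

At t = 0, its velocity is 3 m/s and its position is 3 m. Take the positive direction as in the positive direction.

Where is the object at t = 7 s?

On each constant-a segment, Δv = aΔt and Δx = v₀Δt + ½aΔt²; chain segment to segment.
0–2 s: v starts 3 m/s; Δx = 3·2 + ½·9·2² = 24 m; v ends 21 m/s.
2–4 s: v starts 21 m/s; Δx = 21·2 + ½·4·2² = 50 m; v ends 29 m/s.
4–7 s: v starts 29 m/s; Δx = 29·3 + ½·6·3² = 114 m; v ends 47 m/s.
x(7) = 3 + Σ Δx = 191 m.

191 m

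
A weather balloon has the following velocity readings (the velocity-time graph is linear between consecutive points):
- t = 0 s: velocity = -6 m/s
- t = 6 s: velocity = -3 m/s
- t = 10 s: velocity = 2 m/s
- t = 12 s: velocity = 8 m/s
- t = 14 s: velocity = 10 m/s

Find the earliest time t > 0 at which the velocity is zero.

v changes sign on 6–10 s (from -3 to 2); the graph is linear there, so v = 0 at t = 6 + (3)·(10 − 6)/(2 − -3) = 8.4 s.

t = 8.4 s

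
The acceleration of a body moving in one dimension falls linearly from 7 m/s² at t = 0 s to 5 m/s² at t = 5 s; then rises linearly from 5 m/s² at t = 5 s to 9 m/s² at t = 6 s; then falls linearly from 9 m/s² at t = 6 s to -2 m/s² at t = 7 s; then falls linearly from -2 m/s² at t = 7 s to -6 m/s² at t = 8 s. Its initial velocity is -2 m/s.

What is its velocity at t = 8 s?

Δv equals the area under the a-t graph; then v = v₀ + Δv.
0–5 s: ½(7 + 5)(5) = 30 m/s
5–6 s: ½(5 + 9)(1) = 7 m/s
6–7 s: ½(9 + -2)(1) = 3.5 m/s
7–8 s: ½(-2 + -6)(1) = -4 m/s
Δv = 36.5 m/s, so v(8) = -2 + (36.5) = 34.5 m/s.

34.5 m/s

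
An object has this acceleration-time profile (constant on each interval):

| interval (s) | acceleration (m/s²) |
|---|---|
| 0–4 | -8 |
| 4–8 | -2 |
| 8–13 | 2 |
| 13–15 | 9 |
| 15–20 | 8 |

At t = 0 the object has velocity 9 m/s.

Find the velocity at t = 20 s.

37 m/s

Δv equals the area under the a-t graph; then v = v₀ + Δv.
0–4 s: -8 × 4 = -32 m/s
4–8 s: -2 × 4 = -8 m/s
8–13 s: 2 × 5 = 10 m/s
13–15 s: 9 × 2 = 18 m/s
15–20 s: 8 × 5 = 40 m/s
Δv = 28 m/s, so v(20) = 9 + (28) = 37 m/s.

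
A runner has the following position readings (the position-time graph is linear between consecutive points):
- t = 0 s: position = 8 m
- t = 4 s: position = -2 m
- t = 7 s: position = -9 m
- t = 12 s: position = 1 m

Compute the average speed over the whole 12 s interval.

2.25 m/s

Average speed = (total path length)/(elapsed time); on a piecewise-linear x-t graph the path length is Σ|Δx|.
0–4 s: |Δx| = |-2 − 8| = 10 m
4–7 s: |Δx| = |-9 − -2| = 7 m
7–12 s: |Δx| = |1 − -9| = 10 m
Total path = 27 m; average speed = 27/12 = 2.25 m/s.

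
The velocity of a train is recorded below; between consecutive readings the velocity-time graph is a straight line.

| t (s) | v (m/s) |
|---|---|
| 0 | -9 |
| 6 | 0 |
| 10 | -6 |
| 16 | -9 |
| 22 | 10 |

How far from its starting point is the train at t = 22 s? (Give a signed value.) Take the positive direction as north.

-81 m

Net displacement equals the area under the velocity-time graph (areas below the axis count negative).
0–6 s: ½(-9 + 0)(6) = -27 m
6–10 s: ½(0 + -6)(4) = -12 m
10–16 s: ½(-6 + -9)(6) = -45 m
16–22 s: ½(-9 + 10)(6) = 3 m
Net displacement = -81 m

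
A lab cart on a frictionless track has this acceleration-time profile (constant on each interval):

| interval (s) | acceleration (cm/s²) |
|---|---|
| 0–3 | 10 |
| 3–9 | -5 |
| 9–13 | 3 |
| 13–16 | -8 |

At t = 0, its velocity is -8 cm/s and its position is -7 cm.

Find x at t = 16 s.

24 cm

On each constant-a segment, Δv = aΔt and Δx = v₀Δt + ½aΔt²; chain segment to segment.
0–3 s: v starts -8 cm/s; Δx = -8·3 + ½·10·3² = 21 cm; v ends 22 cm/s.
3–9 s: v starts 22 cm/s; Δx = 22·6 + ½·-5·6² = 42 cm; v ends -8 cm/s.
9–13 s: v starts -8 cm/s; Δx = -8·4 + ½·3·4² = -8 cm; v ends 4 cm/s.
13–16 s: v starts 4 cm/s; Δx = 4·3 + ½·-8·3² = -24 cm; v ends -20 cm/s.
x(16) = -7 + Σ Δx = 24 cm.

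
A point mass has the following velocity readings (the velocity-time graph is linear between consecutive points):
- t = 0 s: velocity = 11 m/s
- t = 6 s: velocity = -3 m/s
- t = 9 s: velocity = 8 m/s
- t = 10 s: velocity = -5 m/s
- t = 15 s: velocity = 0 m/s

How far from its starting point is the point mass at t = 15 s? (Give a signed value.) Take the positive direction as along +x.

Displacement is the signed area under the v-t curve.
0–6 s: ½(11 + -3)(6) = 24 m
6–9 s: ½(-3 + 8)(3) = 7.5 m
9–10 s: ½(8 + -5)(1) = 1.5 m
10–15 s: ½(-5 + 0)(5) = -12.5 m
Net displacement = 20.5 m

20.5 m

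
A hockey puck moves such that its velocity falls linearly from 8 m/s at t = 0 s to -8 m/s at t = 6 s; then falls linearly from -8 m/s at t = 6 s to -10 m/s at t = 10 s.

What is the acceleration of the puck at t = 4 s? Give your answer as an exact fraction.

Acceleration is the slope of the v-t graph on 0–6 s: (-8 − 8)/(6 − 0) = -8/3 m/s².

-8/3 m/s²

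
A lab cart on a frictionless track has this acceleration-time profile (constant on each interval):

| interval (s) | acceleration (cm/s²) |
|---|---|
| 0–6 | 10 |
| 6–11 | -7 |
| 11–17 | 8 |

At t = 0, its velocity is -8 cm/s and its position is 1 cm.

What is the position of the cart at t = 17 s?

551.5 cm

On each constant-a segment, Δv = aΔt and Δx = v₀Δt + ½aΔt²; chain segment to segment.
0–6 s: v starts -8 cm/s; Δx = -8·6 + ½·10·6² = 132 cm; v ends 52 cm/s.
6–11 s: v starts 52 cm/s; Δx = 52·5 + ½·-7·5² = 172.5 cm; v ends 17 cm/s.
11–17 s: v starts 17 cm/s; Δx = 17·6 + ½·8·6² = 246 cm; v ends 65 cm/s.
x(17) = 1 + Σ Δx = 551.5 cm.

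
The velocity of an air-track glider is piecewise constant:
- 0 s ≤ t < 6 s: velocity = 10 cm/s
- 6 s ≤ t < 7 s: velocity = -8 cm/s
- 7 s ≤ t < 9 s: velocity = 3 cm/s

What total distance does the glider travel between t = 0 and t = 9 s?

74 cm

Distance (not displacement) is the total path length: add the absolute areas under v-t.
0–6 s: |10| × 6 = 60 cm
6–7 s: |-8| × 1 = 8 cm
7–9 s: |3| × 2 = 6 cm
Total distance = 74 cm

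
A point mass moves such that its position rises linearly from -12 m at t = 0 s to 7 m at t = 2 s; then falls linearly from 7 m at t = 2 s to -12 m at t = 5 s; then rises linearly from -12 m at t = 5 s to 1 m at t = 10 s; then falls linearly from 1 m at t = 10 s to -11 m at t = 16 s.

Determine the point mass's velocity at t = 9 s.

Velocity is the slope of the x-t graph on 5–10 s: (1 − -12)/(10 − 5) = 2.6 m/s.

2.6 m/s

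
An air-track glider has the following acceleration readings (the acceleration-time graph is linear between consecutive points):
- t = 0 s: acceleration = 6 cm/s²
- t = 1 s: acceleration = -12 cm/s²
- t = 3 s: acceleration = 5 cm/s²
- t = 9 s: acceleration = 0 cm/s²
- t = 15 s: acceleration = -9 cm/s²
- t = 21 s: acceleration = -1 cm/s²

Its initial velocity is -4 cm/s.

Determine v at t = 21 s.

Δv equals the area under the a-t graph; then v = v₀ + Δv.
0–1 s: ½(6 + -12)(1) = -3 cm/s
1–3 s: ½(-12 + 5)(2) = -7 cm/s
3–9 s: ½(5 + 0)(6) = 15 cm/s
9–15 s: ½(0 + -9)(6) = -27 cm/s
15–21 s: ½(-9 + -1)(6) = -30 cm/s
Δv = -52 cm/s, so v(21) = -4 + (-52) = -56 cm/s.

-56 cm/s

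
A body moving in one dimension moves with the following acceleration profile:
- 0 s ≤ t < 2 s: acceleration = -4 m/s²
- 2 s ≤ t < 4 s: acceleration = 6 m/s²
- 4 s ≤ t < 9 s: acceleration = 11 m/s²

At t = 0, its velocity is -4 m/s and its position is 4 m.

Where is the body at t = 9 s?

113.5 m

On each constant-a segment, Δv = aΔt and Δx = v₀Δt + ½aΔt²; chain segment to segment.
0–2 s: v starts -4 m/s; Δx = -4·2 + ½·-4·2² = -16 m; v ends -12 m/s.
2–4 s: v starts -12 m/s; Δx = -12·2 + ½·6·2² = -12 m; v ends 0 m/s.
4–9 s: v starts 0 m/s; Δx = 0·5 + ½·11·5² = 137.5 m; v ends 55 m/s.
x(9) = 4 + Σ Δx = 113.5 m.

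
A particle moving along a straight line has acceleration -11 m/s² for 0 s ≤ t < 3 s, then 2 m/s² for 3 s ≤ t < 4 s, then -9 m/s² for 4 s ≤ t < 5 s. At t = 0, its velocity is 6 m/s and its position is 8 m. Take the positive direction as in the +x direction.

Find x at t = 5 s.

On each constant-a segment, Δv = aΔt and Δx = v₀Δt + ½aΔt²; chain segment to segment.
0–3 s: v starts 6 m/s; Δx = 6·3 + ½·-11·3² = -31.5 m; v ends -27 m/s.
3–4 s: v starts -27 m/s; Δx = -27·1 + ½·2·1² = -26 m; v ends -25 m/s.
4–5 s: v starts -25 m/s; Δx = -25·1 + ½·-9·1² = -29.5 m; v ends -34 m/s.
x(5) = 8 + Σ Δx = -79 m.

-79 m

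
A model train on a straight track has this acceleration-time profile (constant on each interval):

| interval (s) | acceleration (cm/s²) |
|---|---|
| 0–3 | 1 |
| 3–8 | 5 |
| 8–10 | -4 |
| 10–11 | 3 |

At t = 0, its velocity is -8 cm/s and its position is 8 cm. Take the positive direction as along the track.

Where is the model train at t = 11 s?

On each constant-a segment, Δv = aΔt and Δx = v₀Δt + ½aΔt²; chain segment to segment.
0–3 s: v starts -8 cm/s; Δx = -8·3 + ½·1·3² = -19.5 cm; v ends -5 cm/s.
3–8 s: v starts -5 cm/s; Δx = -5·5 + ½·5·5² = 37.5 cm; v ends 20 cm/s.
8–10 s: v starts 20 cm/s; Δx = 20·2 + ½·-4·2² = 32 cm; v ends 12 cm/s.
10–11 s: v starts 12 cm/s; Δx = 12·1 + ½·3·1² = 13.5 cm; v ends 15 cm/s.
x(11) = 8 + Σ Δx = 71.5 cm.

71.5 cm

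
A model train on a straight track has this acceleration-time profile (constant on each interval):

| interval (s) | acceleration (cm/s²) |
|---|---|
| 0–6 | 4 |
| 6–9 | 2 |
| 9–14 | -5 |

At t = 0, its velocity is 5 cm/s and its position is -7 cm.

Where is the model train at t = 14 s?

On each constant-a segment, Δv = aΔt and Δx = v₀Δt + ½aΔt²; chain segment to segment.
0–6 s: v starts 5 cm/s; Δx = 5·6 + ½·4·6² = 102 cm; v ends 29 cm/s.
6–9 s: v starts 29 cm/s; Δx = 29·3 + ½·2·3² = 96 cm; v ends 35 cm/s.
9–14 s: v starts 35 cm/s; Δx = 35·5 + ½·-5·5² = 112.5 cm; v ends 10 cm/s.
x(14) = -7 + Σ Δx = 303.5 cm.

303.5 cm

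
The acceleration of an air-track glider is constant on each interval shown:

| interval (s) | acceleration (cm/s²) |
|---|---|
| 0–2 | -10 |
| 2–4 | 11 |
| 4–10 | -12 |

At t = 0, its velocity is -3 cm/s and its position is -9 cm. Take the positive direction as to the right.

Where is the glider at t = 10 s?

On each constant-a segment, Δv = aΔt and Δx = v₀Δt + ½aΔt²; chain segment to segment.
0–2 s: v starts -3 cm/s; Δx = -3·2 + ½·-10·2² = -26 cm; v ends -23 cm/s.
2–4 s: v starts -23 cm/s; Δx = -23·2 + ½·11·2² = -24 cm; v ends -1 cm/s.
4–10 s: v starts -1 cm/s; Δx = -1·6 + ½·-12·6² = -222 cm; v ends -73 cm/s.
x(10) = -9 + Σ Δx = -281 cm.

-281 cm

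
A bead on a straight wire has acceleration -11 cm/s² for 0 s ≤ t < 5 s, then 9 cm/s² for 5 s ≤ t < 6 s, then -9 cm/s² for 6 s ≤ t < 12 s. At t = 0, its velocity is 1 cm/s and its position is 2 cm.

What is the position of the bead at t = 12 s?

-612 cm

On each constant-a segment, Δv = aΔt and Δx = v₀Δt + ½aΔt²; chain segment to segment.
0–5 s: v starts 1 cm/s; Δx = 1·5 + ½·-11·5² = -132.5 cm; v ends -54 cm/s.
5–6 s: v starts -54 cm/s; Δx = -54·1 + ½·9·1² = -49.5 cm; v ends -45 cm/s.
6–12 s: v starts -45 cm/s; Δx = -45·6 + ½·-9·6² = -432 cm; v ends -99 cm/s.
x(12) = 2 + Σ Δx = -612 cm.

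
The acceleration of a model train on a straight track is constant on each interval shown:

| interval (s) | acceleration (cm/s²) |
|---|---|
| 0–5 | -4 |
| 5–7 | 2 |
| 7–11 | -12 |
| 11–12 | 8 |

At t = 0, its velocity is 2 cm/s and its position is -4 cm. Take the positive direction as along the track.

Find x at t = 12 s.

-286 cm

On each constant-a segment, Δv = aΔt and Δx = v₀Δt + ½aΔt²; chain segment to segment.
0–5 s: v starts 2 cm/s; Δx = 2·5 + ½·-4·5² = -40 cm; v ends -18 cm/s.
5–7 s: v starts -18 cm/s; Δx = -18·2 + ½·2·2² = -32 cm; v ends -14 cm/s.
7–11 s: v starts -14 cm/s; Δx = -14·4 + ½·-12·4² = -152 cm; v ends -62 cm/s.
11–12 s: v starts -62 cm/s; Δx = -62·1 + ½·8·1² = -58 cm; v ends -54 cm/s.
x(12) = -4 + Σ Δx = -286 cm.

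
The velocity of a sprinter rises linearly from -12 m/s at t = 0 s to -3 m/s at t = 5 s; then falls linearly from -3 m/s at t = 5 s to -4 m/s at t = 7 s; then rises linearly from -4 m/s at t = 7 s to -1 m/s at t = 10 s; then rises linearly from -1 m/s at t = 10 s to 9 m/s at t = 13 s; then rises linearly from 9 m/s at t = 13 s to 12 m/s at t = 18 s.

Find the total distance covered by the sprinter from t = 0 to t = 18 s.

Total distance travelled is ∫|v| dt — sum the magnitudes of each area piece.
0–5 s: |½(-12 + -3)(5)| = 37.5 m
5–7 s: |½(-3 + -4)(2)| = 7 m
7–10 s: |½(-4 + -1)(3)| = 7.5 m
10–13 s: v = 0 at t = 10.3 s; triangle areas 0.15 + 12.15 = 12.3 m
13–18 s: |½(9 + 12)(5)| = 52.5 m
Total distance = 116.8 m

116.8 m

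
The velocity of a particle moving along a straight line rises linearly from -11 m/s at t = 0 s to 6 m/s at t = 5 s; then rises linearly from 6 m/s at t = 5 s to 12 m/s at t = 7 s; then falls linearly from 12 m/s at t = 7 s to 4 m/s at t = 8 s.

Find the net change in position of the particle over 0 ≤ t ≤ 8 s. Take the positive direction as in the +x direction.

Displacement is the signed area under the v-t curve.
0–5 s: ½(-11 + 6)(5) = -12.5 m
5–7 s: ½(6 + 12)(2) = 18 m
7–8 s: ½(12 + 4)(1) = 8 m
Net displacement = 13.5 m

13.5 m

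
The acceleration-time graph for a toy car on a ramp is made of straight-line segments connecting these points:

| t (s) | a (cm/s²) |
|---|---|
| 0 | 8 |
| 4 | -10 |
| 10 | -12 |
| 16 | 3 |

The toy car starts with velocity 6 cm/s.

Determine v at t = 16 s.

Δv equals the area under the a-t graph; then v = v₀ + Δv.
0–4 s: ½(8 + -10)(4) = -4 cm/s
4–10 s: ½(-10 + -12)(6) = -66 cm/s
10–16 s: ½(-12 + 3)(6) = -27 cm/s
Δv = -97 cm/s, so v(16) = 6 + (-97) = -91 cm/s.

-91 cm/s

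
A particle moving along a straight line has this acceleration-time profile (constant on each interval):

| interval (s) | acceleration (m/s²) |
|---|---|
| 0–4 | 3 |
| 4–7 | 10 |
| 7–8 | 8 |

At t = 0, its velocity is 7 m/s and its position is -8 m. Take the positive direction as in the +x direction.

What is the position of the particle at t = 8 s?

On each constant-a segment, Δv = aΔt and Δx = v₀Δt + ½aΔt²; chain segment to segment.
0–4 s: v starts 7 m/s; Δx = 7·4 + ½·3·4² = 52 m; v ends 19 m/s.
4–7 s: v starts 19 m/s; Δx = 19·3 + ½·10·3² = 102 m; v ends 49 m/s.
7–8 s: v starts 49 m/s; Δx = 49·1 + ½·8·1² = 53 m; v ends 57 m/s.
x(8) = -8 + Σ Δx = 199 m.

199 m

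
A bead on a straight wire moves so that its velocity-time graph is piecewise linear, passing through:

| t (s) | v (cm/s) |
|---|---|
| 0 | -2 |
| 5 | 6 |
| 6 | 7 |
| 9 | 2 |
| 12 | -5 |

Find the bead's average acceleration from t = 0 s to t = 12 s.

Average acceleration = Δv/Δt = (-5 − -2)/(12 − 0) = -0.25 cm/s².

-0.25 cm/s²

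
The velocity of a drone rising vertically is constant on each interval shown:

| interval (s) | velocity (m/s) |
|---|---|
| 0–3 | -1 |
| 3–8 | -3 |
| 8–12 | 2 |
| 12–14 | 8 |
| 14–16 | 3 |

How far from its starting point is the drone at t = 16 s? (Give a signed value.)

Net displacement equals the area under the velocity-time graph (areas below the axis count negative).
0–3 s: -1 × 3 = -3 m
3–8 s: -3 × 5 = -15 m
8–12 s: 2 × 4 = 8 m
12–14 s: 8 × 2 = 16 m
14–16 s: 3 × 2 = 6 m
Net displacement = 12 m

12 m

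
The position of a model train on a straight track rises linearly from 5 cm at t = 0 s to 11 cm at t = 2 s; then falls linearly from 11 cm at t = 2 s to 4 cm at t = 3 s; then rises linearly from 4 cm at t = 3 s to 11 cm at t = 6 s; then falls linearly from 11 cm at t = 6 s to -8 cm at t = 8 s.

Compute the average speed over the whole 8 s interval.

4.875 cm/s

Average speed = (total path length)/(elapsed time); on a piecewise-linear x-t graph the path length is Σ|Δx|.
0–2 s: |Δx| = |11 − 5| = 6 cm
2–3 s: |Δx| = |4 − 11| = 7 cm
3–6 s: |Δx| = |11 − 4| = 7 cm
6–8 s: |Δx| = |-8 − 11| = 19 cm
Total path = 39 cm; average speed = 39/8 = 4.875 cm/s.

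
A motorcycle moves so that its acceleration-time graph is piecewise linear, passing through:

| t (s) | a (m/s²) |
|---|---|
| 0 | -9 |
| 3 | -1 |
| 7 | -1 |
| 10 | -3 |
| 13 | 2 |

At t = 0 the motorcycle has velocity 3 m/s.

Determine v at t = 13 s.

-23.5 m/s

Δv equals the area under the a-t graph; then v = v₀ + Δv.
0–3 s: ½(-9 + -1)(3) = -15 m/s
3–7 s: -1 × 4 = -4 m/s
7–10 s: ½(-1 + -3)(3) = -6 m/s
10–13 s: ½(-3 + 2)(3) = -1.5 m/s
Δv = -26.5 m/s, so v(13) = 3 + (-26.5) = -23.5 m/s.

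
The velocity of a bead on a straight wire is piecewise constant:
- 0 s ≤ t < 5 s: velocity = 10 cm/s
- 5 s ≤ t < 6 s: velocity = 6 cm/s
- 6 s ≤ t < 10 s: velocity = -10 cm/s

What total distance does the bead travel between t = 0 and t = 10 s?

Total distance travelled is ∫|v| dt — sum the magnitudes of each area piece.
0–5 s: |10| × 5 = 50 cm
5–6 s: |6| × 1 = 6 cm
6–10 s: |-10| × 4 = 40 cm
Total distance = 96 cm

96 cm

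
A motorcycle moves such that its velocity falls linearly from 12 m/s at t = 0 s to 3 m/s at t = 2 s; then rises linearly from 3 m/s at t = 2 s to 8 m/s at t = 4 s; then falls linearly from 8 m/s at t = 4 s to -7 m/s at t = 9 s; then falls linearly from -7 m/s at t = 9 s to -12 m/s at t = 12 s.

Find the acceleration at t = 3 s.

2.5 m/s²

Acceleration is the slope of the v-t graph on 2–4 s: (8 − 3)/(4 − 2) = 2.5 m/s².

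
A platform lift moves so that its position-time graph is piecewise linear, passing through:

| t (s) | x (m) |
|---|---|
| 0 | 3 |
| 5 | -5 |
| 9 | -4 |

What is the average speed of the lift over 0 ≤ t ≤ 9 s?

1 m/s

Average speed = (total path length)/(elapsed time); on a piecewise-linear x-t graph the path length is Σ|Δx|.
0–5 s: |Δx| = |-5 − 3| = 8 m
5–9 s: |Δx| = |-4 − -5| = 1 m
Total path = 9 m; average speed = 9/9 = 1 m/s.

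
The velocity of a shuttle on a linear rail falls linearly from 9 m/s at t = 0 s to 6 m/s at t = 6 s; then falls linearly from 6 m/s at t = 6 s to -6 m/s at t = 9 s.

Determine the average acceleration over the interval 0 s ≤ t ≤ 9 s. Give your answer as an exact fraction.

-5/3 m/s²

Average acceleration = Δv/Δt = (-6 − 9)/(9 − 0) = -5/3 m/s².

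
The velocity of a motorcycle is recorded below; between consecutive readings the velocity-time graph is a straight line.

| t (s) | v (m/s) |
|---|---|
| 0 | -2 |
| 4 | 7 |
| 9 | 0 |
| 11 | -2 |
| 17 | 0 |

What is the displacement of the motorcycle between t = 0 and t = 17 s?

Displacement is the signed area under the v-t curve.
0–4 s: ½(-2 + 7)(4) = 10 m
4–9 s: ½(7 + 0)(5) = 17.5 m
9–11 s: ½(0 + -2)(2) = -2 m
11–17 s: ½(-2 + 0)(6) = -6 m
Net displacement = 19.5 m

19.5 m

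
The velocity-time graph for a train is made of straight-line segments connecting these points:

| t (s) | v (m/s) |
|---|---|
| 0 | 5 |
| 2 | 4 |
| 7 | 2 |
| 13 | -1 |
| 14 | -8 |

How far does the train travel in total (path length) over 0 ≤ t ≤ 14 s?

33.5 m

Distance (not displacement) is the total path length: add the absolute areas under v-t.
0–2 s: |½(5 + 4)(2)| = 9 m
2–7 s: |½(4 + 2)(5)| = 15 m
7–13 s: v = 0 at t = 11 s; triangle areas 4 + 1 = 5 m
13–14 s: |½(-1 + -8)(1)| = 4.5 m
Total distance = 33.5 m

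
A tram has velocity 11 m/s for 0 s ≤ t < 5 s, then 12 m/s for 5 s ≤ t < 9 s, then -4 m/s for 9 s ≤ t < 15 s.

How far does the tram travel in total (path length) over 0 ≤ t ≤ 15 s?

127 m

Distance (not displacement) is the total path length: add the absolute areas under v-t.
0–5 s: |11| × 5 = 55 m
5–9 s: |12| × 4 = 48 m
9–15 s: |-4| × 6 = 24 m
Total distance = 127 m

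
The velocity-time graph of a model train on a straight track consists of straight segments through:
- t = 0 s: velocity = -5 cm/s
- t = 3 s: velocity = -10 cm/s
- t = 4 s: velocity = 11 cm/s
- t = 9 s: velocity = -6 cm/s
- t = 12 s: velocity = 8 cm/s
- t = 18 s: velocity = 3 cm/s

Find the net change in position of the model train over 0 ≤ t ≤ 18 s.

Displacement is the signed area under the v-t curve.
0–3 s: ½(-5 + -10)(3) = -22.5 cm
3–4 s: ½(-10 + 11)(1) = 0.5 cm
4–9 s: ½(11 + -6)(5) = 12.5 cm
9–12 s: ½(-6 + 8)(3) = 3 cm
12–18 s: ½(8 + 3)(6) = 33 cm
Net displacement = 26.5 cm

26.5 cm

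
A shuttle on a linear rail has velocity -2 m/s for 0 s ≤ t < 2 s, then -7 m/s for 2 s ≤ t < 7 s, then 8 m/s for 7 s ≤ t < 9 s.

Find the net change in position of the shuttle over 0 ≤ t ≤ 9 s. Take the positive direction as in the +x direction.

-23 m

Displacement is the signed area under the v-t curve.
0–2 s: -2 × 2 = -4 m
2–7 s: -7 × 5 = -35 m
7–9 s: 8 × 2 = 16 m
Net displacement = -23 m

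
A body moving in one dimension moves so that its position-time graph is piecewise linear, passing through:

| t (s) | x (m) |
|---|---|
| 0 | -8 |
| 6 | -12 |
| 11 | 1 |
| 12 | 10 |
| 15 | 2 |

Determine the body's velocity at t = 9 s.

Velocity is the slope of the x-t graph on 6–11 s: (1 − -12)/(11 − 6) = 2.6 m/s.

2.6 m/s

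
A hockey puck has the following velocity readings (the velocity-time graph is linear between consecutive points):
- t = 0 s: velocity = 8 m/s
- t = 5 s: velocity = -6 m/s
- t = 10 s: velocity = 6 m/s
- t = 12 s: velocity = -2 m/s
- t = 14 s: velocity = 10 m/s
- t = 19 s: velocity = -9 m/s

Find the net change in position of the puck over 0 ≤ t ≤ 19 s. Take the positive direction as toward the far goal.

19.5 m

Displacement is the signed area under the v-t curve.
0–5 s: ½(8 + -6)(5) = 5 m
5–10 s: ½(-6 + 6)(5) = 0 m
10–12 s: ½(6 + -2)(2) = 4 m
12–14 s: ½(-2 + 10)(2) = 8 m
14–19 s: ½(10 + -9)(5) = 2.5 m
Net displacement = 19.5 m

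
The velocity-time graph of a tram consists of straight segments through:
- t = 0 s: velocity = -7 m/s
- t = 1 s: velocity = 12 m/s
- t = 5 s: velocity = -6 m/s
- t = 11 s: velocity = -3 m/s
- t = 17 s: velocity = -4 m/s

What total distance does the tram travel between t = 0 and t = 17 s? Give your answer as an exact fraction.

2777/38 m

Total distance travelled is ∫|v| dt — sum the magnitudes of each area piece.
0–1 s: v = 0 at t = 7/19 s; triangle areas 49/38 + 72/19 = 193/38 m
1–5 s: v = 0 at t = 11/3 s; triangle areas 16 + 4 = 20 m
5–11 s: |½(-6 + -3)(6)| = 27 m
11–17 s: |½(-3 + -4)(6)| = 21 m
Total distance = 2777/38 m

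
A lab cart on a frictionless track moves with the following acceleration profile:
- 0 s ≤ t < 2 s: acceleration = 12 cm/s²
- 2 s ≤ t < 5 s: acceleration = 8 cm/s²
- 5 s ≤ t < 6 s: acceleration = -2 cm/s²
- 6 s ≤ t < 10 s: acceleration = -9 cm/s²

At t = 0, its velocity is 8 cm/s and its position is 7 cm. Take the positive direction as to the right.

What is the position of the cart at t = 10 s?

378 cm

On each constant-a segment, Δv = aΔt and Δx = v₀Δt + ½aΔt²; chain segment to segment.
0–2 s: v starts 8 cm/s; Δx = 8·2 + ½·12·2² = 40 cm; v ends 32 cm/s.
2–5 s: v starts 32 cm/s; Δx = 32·3 + ½·8·3² = 132 cm; v ends 56 cm/s.
5–6 s: v starts 56 cm/s; Δx = 56·1 + ½·-2·1² = 55 cm; v ends 54 cm/s.
6–10 s: v starts 54 cm/s; Δx = 54·4 + ½·-9·4² = 144 cm; v ends 18 cm/s.
x(10) = 7 + Σ Δx = 378 cm.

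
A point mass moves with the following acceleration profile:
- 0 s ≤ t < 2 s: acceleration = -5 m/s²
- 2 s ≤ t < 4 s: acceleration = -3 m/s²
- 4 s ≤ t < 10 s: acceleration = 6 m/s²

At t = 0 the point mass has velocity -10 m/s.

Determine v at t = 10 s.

10 m/s

Δv equals the area under the a-t graph; then v = v₀ + Δv.
0–2 s: -5 × 2 = -10 m/s
2–4 s: -3 × 2 = -6 m/s
4–10 s: 6 × 6 = 36 m/s
Δv = 20 m/s, so v(10) = -10 + (20) = 10 m/s.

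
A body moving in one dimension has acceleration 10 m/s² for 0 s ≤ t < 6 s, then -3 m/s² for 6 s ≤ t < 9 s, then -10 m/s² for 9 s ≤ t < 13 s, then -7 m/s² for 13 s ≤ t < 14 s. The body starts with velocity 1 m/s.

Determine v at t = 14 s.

5 m/s

Δv equals the area under the a-t graph; then v = v₀ + Δv.
0–6 s: 10 × 6 = 60 m/s
6–9 s: -3 × 3 = -9 m/s
9–13 s: -10 × 4 = -40 m/s
13–14 s: -7 × 1 = -7 m/s
Δv = 4 m/s, so v(14) = 1 + (4) = 5 m/s.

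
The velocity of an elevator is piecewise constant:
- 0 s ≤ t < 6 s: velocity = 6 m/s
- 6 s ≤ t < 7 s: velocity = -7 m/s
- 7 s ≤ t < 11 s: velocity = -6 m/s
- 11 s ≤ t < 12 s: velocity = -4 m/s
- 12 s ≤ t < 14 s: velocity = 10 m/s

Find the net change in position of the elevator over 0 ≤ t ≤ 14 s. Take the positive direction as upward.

Displacement is the signed area under the v-t curve.
0–6 s: 6 × 6 = 36 m
6–7 s: -7 × 1 = -7 m
7–11 s: -6 × 4 = -24 m
11–12 s: -4 × 1 = -4 m
12–14 s: 10 × 2 = 20 m
Net displacement = 21 m

21 m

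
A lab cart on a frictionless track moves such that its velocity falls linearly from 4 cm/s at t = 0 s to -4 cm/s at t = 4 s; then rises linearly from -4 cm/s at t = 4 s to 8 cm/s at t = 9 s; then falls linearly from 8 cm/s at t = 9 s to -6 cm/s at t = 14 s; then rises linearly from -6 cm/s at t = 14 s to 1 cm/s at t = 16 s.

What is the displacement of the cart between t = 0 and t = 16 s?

10 cm

Displacement is the signed area under the v-t curve.
0–4 s: ½(4 + -4)(4) = 0 cm
4–9 s: ½(-4 + 8)(5) = 10 cm
9–14 s: ½(8 + -6)(5) = 5 cm
14–16 s: ½(-6 + 1)(2) = -5 cm
Net displacement = 10 cm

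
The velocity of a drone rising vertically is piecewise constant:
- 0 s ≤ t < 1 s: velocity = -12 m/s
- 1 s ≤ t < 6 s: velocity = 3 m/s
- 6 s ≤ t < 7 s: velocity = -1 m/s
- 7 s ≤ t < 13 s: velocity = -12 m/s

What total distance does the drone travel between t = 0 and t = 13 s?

100 m

Total distance travelled is ∫|v| dt — sum the magnitudes of each area piece.
0–1 s: |-12| × 1 = 12 m
1–6 s: |3| × 5 = 15 m
6–7 s: |-1| × 1 = 1 m
7–13 s: |-12| × 6 = 72 m
Total distance = 100 m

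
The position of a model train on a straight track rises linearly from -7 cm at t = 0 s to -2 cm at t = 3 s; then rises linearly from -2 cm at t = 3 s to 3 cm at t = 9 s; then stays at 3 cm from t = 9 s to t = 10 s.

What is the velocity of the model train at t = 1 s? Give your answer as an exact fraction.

5/3 cm/s

Velocity is the slope of the x-t graph on 0–3 s: (-2 − -7)/(3 − 0) = 5/3 cm/s.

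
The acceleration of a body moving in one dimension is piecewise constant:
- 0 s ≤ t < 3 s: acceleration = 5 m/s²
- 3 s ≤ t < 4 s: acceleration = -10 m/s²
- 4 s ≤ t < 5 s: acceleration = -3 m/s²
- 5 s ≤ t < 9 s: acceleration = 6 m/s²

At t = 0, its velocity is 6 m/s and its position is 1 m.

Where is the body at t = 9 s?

On each constant-a segment, Δv = aΔt and Δx = v₀Δt + ½aΔt²; chain segment to segment.
0–3 s: v starts 6 m/s; Δx = 6·3 + ½·5·3² = 40.5 m; v ends 21 m/s.
3–4 s: v starts 21 m/s; Δx = 21·1 + ½·-10·1² = 16 m; v ends 11 m/s.
4–5 s: v starts 11 m/s; Δx = 11·1 + ½·-3·1² = 9.5 m; v ends 8 m/s.
5–9 s: v starts 8 m/s; Δx = 8·4 + ½·6·4² = 80 m; v ends 32 m/s.
x(9) = 1 + Σ Δx = 147 m.

147 m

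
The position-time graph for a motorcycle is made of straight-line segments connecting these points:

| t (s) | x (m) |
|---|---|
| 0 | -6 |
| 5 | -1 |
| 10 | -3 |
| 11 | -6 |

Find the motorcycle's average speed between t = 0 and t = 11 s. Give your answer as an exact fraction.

10/11 m/s

Average speed = (total path length)/(elapsed time); on a piecewise-linear x-t graph the path length is Σ|Δx|.
0–5 s: |Δx| = |-1 − -6| = 5 m
5–10 s: |Δx| = |-3 − -1| = 2 m
10–11 s: |Δx| = |-6 − -3| = 3 m
Total path = 10 m; average speed = 10/11 = 10/11 m/s.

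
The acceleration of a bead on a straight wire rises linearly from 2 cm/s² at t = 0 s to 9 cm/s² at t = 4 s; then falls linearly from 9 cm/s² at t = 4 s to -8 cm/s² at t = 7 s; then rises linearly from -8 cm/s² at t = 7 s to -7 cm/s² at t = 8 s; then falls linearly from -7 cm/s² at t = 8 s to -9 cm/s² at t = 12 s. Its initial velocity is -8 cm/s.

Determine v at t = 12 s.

Δv equals the area under the a-t graph; then v = v₀ + Δv.
0–4 s: ½(2 + 9)(4) = 22 cm/s
4–7 s: ½(9 + -8)(3) = 1.5 cm/s
7–8 s: ½(-8 + -7)(1) = -7.5 cm/s
8–12 s: ½(-7 + -9)(4) = -32 cm/s
Δv = -16 cm/s, so v(12) = -8 + (-16) = -24 cm/s.

-24 cm/s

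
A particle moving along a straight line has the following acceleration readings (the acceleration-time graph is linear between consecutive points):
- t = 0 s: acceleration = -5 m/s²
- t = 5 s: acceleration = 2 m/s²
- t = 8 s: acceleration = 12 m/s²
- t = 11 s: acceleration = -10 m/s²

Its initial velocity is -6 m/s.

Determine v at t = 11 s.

Δv equals the area under the a-t graph; then v = v₀ + Δv.
0–5 s: ½(-5 + 2)(5) = -7.5 m/s
5–8 s: ½(2 + 12)(3) = 21 m/s
8–11 s: ½(12 + -10)(3) = 3 m/s
Δv = 16.5 m/s, so v(11) = -6 + (16.5) = 10.5 m/s.

10.5 m/s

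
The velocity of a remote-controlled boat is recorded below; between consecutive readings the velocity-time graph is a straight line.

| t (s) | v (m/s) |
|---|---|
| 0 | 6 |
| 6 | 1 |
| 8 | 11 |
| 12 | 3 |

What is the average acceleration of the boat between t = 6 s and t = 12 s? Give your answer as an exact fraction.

Average acceleration = Δv/Δt = (3 − 1)/(12 − 6) = 1/3 m/s².

1/3 m/s²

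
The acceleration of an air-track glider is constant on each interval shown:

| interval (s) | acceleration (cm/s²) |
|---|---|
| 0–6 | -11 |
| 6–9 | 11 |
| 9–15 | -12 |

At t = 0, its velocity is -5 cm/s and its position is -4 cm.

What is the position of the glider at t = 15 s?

On each constant-a segment, Δv = aΔt and Δx = v₀Δt + ½aΔt²; chain segment to segment.
0–6 s: v starts -5 cm/s; Δx = -5·6 + ½·-11·6² = -228 cm; v ends -71 cm/s.
6–9 s: v starts -71 cm/s; Δx = -71·3 + ½·11·3² = -163.5 cm; v ends -38 cm/s.
9–15 s: v starts -38 cm/s; Δx = -38·6 + ½·-12·6² = -444 cm; v ends -110 cm/s.
x(15) = -4 + Σ Δx = -839.5 cm.

-839.5 cm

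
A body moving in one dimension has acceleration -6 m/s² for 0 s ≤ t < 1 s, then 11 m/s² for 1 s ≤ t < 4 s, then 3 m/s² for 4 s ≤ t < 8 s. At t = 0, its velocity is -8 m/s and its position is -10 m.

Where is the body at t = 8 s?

On each constant-a segment, Δv = aΔt and Δx = v₀Δt + ½aΔt²; chain segment to segment.
0–1 s: v starts -8 m/s; Δx = -8·1 + ½·-6·1² = -11 m; v ends -14 m/s.
1–4 s: v starts -14 m/s; Δx = -14·3 + ½·11·3² = 7.5 m; v ends 19 m/s.
4–8 s: v starts 19 m/s; Δx = 19·4 + ½·3·4² = 100 m; v ends 31 m/s.
x(8) = -10 + Σ Δx = 86.5 m.

86.5 m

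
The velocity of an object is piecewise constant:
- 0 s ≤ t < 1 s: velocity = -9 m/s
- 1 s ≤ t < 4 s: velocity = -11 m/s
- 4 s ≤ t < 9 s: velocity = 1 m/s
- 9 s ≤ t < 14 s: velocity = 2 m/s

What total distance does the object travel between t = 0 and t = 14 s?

57 m

Distance (not displacement) is the total path length: add the absolute areas under v-t.
0–1 s: |-9| × 1 = 9 m
1–4 s: |-11| × 3 = 33 m
4–9 s: |1| × 5 = 5 m
9–14 s: |2| × 5 = 10 m
Total distance = 57 m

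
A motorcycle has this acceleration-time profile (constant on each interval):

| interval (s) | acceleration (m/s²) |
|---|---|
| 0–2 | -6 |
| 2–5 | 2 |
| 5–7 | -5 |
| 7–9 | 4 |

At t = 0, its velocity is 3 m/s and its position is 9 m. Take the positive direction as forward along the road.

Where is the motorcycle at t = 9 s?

-49 m

On each constant-a segment, Δv = aΔt and Δx = v₀Δt + ½aΔt²; chain segment to segment.
0–2 s: v starts 3 m/s; Δx = 3·2 + ½·-6·2² = -6 m; v ends -9 m/s.
2–5 s: v starts -9 m/s; Δx = -9·3 + ½·2·3² = -18 m; v ends -3 m/s.
5–7 s: v starts -3 m/s; Δx = -3·2 + ½·-5·2² = -16 m; v ends -13 m/s.
7–9 s: v starts -13 m/s; Δx = -13·2 + ½·4·2² = -18 m; v ends -5 m/s.
x(9) = 9 + Σ Δx = -49 m.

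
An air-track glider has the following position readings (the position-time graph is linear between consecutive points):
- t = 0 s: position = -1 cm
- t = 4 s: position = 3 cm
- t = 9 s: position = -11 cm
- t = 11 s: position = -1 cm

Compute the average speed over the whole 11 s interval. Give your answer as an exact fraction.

Average speed = (total path length)/(elapsed time); on a piecewise-linear x-t graph the path length is Σ|Δx|.
0–4 s: |Δx| = |3 − -1| = 4 cm
4–9 s: |Δx| = |-11 − 3| = 14 cm
9–11 s: |Δx| = |-1 − -11| = 10 cm
Total path = 28 cm; average speed = 28/11 = 28/11 cm/s.

28/11 cm/s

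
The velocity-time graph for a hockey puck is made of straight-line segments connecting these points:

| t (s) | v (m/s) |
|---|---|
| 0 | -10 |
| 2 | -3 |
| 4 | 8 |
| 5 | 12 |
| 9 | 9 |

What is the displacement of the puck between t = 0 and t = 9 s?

44 m

Displacement is the signed area under the v-t curve.
0–2 s: ½(-10 + -3)(2) = -13 m
2–4 s: ½(-3 + 8)(2) = 5 m
4–5 s: ½(8 + 12)(1) = 10 m
5–9 s: ½(12 + 9)(4) = 42 m
Net displacement = 44 m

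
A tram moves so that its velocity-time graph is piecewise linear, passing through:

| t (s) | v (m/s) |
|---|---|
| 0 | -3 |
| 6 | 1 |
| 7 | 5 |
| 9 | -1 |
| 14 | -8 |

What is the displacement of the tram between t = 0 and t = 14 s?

-21.5 m

Displacement is the signed area under the v-t curve.
0–6 s: ½(-3 + 1)(6) = -6 m
6–7 s: ½(1 + 5)(1) = 3 m
7–9 s: ½(5 + -1)(2) = 4 m
9–14 s: ½(-1 + -8)(5) = -22.5 m
Net displacement = -21.5 m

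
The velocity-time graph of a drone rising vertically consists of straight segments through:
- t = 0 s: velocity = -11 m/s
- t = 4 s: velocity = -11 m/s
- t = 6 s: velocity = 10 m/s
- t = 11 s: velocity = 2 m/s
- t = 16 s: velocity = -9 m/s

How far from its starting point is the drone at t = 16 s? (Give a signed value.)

-32.5 m

Net displacement equals the area under the velocity-time graph (areas below the axis count negative).
0–4 s: -11 × 4 = -44 m
4–6 s: ½(-11 + 10)(2) = -1 m
6–11 s: ½(10 + 2)(5) = 30 m
11–16 s: ½(2 + -9)(5) = -17.5 m
Net displacement = -32.5 m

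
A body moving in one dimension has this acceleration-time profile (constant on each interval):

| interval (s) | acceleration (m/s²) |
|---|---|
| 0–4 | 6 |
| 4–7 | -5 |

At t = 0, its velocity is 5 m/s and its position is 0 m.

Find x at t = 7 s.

On each constant-a segment, Δv = aΔt and Δx = v₀Δt + ½aΔt²; chain segment to segment.
0–4 s: v starts 5 m/s; Δx = 5·4 + ½·6·4² = 68 m; v ends 29 m/s.
4–7 s: v starts 29 m/s; Δx = 29·3 + ½·-5·3² = 64.5 m; v ends 14 m/s.
x(7) = 0 + Σ Δx = 132.5 m.

132.5 m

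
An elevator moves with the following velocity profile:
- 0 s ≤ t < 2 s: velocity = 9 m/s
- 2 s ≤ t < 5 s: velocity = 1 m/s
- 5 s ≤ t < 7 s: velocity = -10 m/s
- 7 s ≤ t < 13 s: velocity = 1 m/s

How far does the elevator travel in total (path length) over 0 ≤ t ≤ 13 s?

47 m

Total distance travelled is ∫|v| dt — sum the magnitudes of each area piece.
0–2 s: |9| × 2 = 18 m
2–5 s: |1| × 3 = 3 m
5–7 s: |-10| × 2 = 20 m
7–13 s: |1| × 6 = 6 m
Total distance = 47 m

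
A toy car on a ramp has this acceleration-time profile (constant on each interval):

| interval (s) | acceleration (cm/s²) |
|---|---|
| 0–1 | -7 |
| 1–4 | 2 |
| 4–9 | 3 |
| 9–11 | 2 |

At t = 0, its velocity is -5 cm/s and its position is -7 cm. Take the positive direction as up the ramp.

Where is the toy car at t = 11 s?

On each constant-a segment, Δv = aΔt and Δx = v₀Δt + ½aΔt²; chain segment to segment.
0–1 s: v starts -5 cm/s; Δx = -5·1 + ½·-7·1² = -8.5 cm; v ends -12 cm/s.
1–4 s: v starts -12 cm/s; Δx = -12·3 + ½·2·3² = -27 cm; v ends -6 cm/s.
4–9 s: v starts -6 cm/s; Δx = -6·5 + ½·3·5² = 7.5 cm; v ends 9 cm/s.
9–11 s: v starts 9 cm/s; Δx = 9·2 + ½·2·2² = 22 cm; v ends 13 cm/s.
x(11) = -7 + Σ Δx = -13 cm.

-13 cm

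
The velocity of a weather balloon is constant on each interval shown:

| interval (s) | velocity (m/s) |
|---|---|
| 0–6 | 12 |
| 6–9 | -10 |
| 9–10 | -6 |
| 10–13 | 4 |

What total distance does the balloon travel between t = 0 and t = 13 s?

Distance (not displacement) is the total path length: add the absolute areas under v-t.
0–6 s: |12| × 6 = 72 m
6–9 s: |-10| × 3 = 30 m
9–10 s: |-6| × 1 = 6 m
10–13 s: |4| × 3 = 12 m
Total distance = 120 m

120 m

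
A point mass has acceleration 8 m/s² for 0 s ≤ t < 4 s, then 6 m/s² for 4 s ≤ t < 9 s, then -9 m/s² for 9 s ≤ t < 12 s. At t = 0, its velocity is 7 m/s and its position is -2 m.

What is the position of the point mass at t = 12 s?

526.5 m

On each constant-a segment, Δv = aΔt and Δx = v₀Δt + ½aΔt²; chain segment to segment.
0–4 s: v starts 7 m/s; Δx = 7·4 + ½·8·4² = 92 m; v ends 39 m/s.
4–9 s: v starts 39 m/s; Δx = 39·5 + ½·6·5² = 270 m; v ends 69 m/s.
9–12 s: v starts 69 m/s; Δx = 69·3 + ½·-9·3² = 166.5 m; v ends 42 m/s.
x(12) = -2 + Σ Δx = 526.5 m.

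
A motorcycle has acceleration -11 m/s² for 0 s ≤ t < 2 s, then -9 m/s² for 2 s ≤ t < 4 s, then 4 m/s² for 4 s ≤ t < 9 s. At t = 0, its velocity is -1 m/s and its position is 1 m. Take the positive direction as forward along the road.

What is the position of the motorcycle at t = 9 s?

-242 m

On each constant-a segment, Δv = aΔt and Δx = v₀Δt + ½aΔt²; chain segment to segment.
0–2 s: v starts -1 m/s; Δx = -1·2 + ½·-11·2² = -24 m; v ends -23 m/s.
2–4 s: v starts -23 m/s; Δx = -23·2 + ½·-9·2² = -64 m; v ends -41 m/s.
4–9 s: v starts -41 m/s; Δx = -41·5 + ½·4·5² = -155 m; v ends -21 m/s.
x(9) = 1 + Σ Δx = -242 m.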